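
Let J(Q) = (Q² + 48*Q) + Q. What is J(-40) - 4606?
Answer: -4966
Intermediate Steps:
J(Q) = Q² + 49*Q
J(-40) - 4606 = -40*(49 - 40) - 4606 = -40*9 - 4606 = -360 - 4606 = -4966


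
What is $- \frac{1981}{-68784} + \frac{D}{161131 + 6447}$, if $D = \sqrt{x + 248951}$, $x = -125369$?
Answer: $\frac{1981}{68784} + \frac{\sqrt{123582}}{167578} \approx 0.030898$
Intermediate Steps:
$D = \sqrt{123582}$ ($D = \sqrt{-125369 + 248951} = \sqrt{123582} \approx 351.54$)
$- \frac{1981}{-68784} + \frac{D}{161131 + 6447} = - \frac{1981}{-68784} + \frac{\sqrt{123582}}{161131 + 6447} = \left(-1981\right) \left(- \frac{1}{68784}\right) + \frac{\sqrt{123582}}{167578} = \frac{1981}{68784} + \sqrt{123582} \cdot \frac{1}{167578} = \frac{1981}{68784} + \frac{\sqrt{123582}}{167578}$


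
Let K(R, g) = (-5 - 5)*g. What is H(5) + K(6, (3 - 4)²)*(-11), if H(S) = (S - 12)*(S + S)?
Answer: 40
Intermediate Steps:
H(S) = 2*S*(-12 + S) (H(S) = (-12 + S)*(2*S) = 2*S*(-12 + S))
K(R, g) = -10*g
H(5) + K(6, (3 - 4)²)*(-11) = 2*5*(-12 + 5) - 10*(3 - 4)²*(-11) = 2*5*(-7) - 10*(-1)²*(-11) = -70 - 10*1*(-11) = -70 - 10*(-11) = -70 + 110 = 40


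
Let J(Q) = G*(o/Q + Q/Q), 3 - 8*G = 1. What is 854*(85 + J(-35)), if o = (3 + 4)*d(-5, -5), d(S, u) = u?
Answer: 73017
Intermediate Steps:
G = 1/4 (G = 3/8 - 1/8*1 = 3/8 - 1/8 = 1/4 ≈ 0.25000)
o = -35 (o = (3 + 4)*(-5) = 7*(-5) = -35)
J(Q) = 1/4 - 35/(4*Q) (J(Q) = (-35/Q + Q/Q)/4 = (-35/Q + 1)/4 = (1 - 35/Q)/4 = 1/4 - 35/(4*Q))
854*(85 + J(-35)) = 854*(85 + (1/4)*(-35 - 35)/(-35)) = 854*(85 + (1/4)*(-1/35)*(-70)) = 854*(85 + 1/2) = 854*(171/2) = 73017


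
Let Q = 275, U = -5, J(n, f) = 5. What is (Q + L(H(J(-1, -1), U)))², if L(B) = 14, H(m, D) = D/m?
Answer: 83521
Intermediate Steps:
(Q + L(H(J(-1, -1), U)))² = (275 + 14)² = 289² = 83521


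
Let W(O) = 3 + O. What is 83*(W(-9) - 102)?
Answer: -8964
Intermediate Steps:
83*(W(-9) - 102) = 83*((3 - 9) - 102) = 83*(-6 - 102) = 83*(-108) = -8964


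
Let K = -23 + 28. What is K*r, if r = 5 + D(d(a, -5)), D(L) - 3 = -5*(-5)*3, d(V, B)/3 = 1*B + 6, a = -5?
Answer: 415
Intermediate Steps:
K = 5
d(V, B) = 18 + 3*B (d(V, B) = 3*(1*B + 6) = 3*(B + 6) = 3*(6 + B) = 18 + 3*B)
D(L) = 78 (D(L) = 3 - 5*(-5)*3 = 3 + 25*3 = 3 + 75 = 78)
r = 83 (r = 5 + 78 = 83)
K*r = 5*83 = 415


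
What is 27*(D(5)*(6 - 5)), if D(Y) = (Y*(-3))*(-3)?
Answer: 1215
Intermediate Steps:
D(Y) = 9*Y (D(Y) = -3*Y*(-3) = 9*Y)
27*(D(5)*(6 - 5)) = 27*((9*5)*(6 - 5)) = 27*(45*1) = 27*45 = 1215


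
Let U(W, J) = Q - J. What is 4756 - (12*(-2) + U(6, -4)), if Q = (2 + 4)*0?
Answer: 4776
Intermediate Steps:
Q = 0 (Q = 6*0 = 0)
U(W, J) = -J (U(W, J) = 0 - J = -J)
4756 - (12*(-2) + U(6, -4)) = 4756 - (12*(-2) - 1*(-4)) = 4756 - (-24 + 4) = 4756 - 1*(-20) = 4756 + 20 = 4776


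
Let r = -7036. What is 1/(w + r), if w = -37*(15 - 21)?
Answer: -1/6814 ≈ -0.00014676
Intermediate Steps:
w = 222 (w = -37*(-6) = 222)
1/(w + r) = 1/(222 - 7036) = 1/(-6814) = -1/6814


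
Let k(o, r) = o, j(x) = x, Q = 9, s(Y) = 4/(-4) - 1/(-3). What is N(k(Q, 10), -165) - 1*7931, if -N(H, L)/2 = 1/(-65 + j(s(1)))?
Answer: -1562401/197 ≈ -7931.0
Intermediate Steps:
s(Y) = -⅔ (s(Y) = 4*(-¼) - 1*(-⅓) = -1 + ⅓ = -⅔)
N(H, L) = 6/197 (N(H, L) = -2/(-65 - ⅔) = -2/(-197/3) = -2*(-3/197) = 6/197)
N(k(Q, 10), -165) - 1*7931 = 6/197 - 1*7931 = 6/197 - 7931 = -1562401/197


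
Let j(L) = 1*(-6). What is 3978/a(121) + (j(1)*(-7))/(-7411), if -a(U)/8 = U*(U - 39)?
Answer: -16407375/294127768 ≈ -0.055783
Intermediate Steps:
j(L) = -6
a(U) = -8*U*(-39 + U) (a(U) = -8*U*(U - 39) = -8*U*(-39 + U))
3978/a(121) + (j(1)*(-7))/(-7411) = 3978/((8*121*(39 - 1*121))) - 6*(-7)/(-7411) = 3978/((8*121*(39 - 121))) + 42*(-1/7411) = 3978/((8*121*(-82))) - 42/7411 = 3978/(-79376) - 42/7411 = 3978*(-1/79376) - 42/7411 = -1989/39688 - 42/7411 = -16407375/294127768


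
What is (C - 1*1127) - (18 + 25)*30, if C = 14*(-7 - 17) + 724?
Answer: -2029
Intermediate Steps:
C = 388 (C = 14*(-24) + 724 = -336 + 724 = 388)
(C - 1*1127) - (18 + 25)*30 = (388 - 1*1127) - (18 + 25)*30 = (388 - 1127) - 43*30 = -739 - 1*1290 = -739 - 1290 = -2029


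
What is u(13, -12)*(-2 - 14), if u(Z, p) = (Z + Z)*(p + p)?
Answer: 9984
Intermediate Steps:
u(Z, p) = 4*Z*p (u(Z, p) = (2*Z)*(2*p) = 4*Z*p)
u(13, -12)*(-2 - 14) = (4*13*(-12))*(-2 - 14) = -624*(-16) = 9984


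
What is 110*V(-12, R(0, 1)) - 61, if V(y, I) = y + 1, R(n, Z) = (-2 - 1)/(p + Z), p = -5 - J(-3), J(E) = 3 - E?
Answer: -1271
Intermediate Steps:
p = -11 (p = -5 - (3 - 1*(-3)) = -5 - (3 + 3) = -5 - 1*6 = -5 - 6 = -11)
R(n, Z) = -3/(-11 + Z) (R(n, Z) = (-2 - 1)/(-11 + Z) = -3/(-11 + Z))
V(y, I) = 1 + y
110*V(-12, R(0, 1)) - 61 = 110*(1 - 12) - 61 = 110*(-11) - 61 = -1210 - 61 = -1271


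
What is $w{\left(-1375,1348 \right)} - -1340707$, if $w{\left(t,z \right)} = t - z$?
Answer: $1337984$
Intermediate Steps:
$w{\left(-1375,1348 \right)} - -1340707 = \left(-1375 - 1348\right) - -1340707 = \left(-1375 - 1348\right) + 1340707 = -2723 + 1340707 = 1337984$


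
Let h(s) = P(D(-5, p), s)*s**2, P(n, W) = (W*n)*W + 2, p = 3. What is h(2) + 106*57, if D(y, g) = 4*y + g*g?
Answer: 5874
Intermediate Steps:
D(y, g) = g**2 + 4*y (D(y, g) = 4*y + g**2 = g**2 + 4*y)
P(n, W) = 2 + n*W**2 (P(n, W) = n*W**2 + 2 = 2 + n*W**2)
h(s) = s**2*(2 - 11*s**2) (h(s) = (2 + (3**2 + 4*(-5))*s**2)*s**2 = (2 + (9 - 20)*s**2)*s**2 = (2 - 11*s**2)*s**2 = s**2*(2 - 11*s**2))
h(2) + 106*57 = 2**2*(2 - 11*2**2) + 106*57 = 4*(2 - 11*4) + 6042 = 4*(2 - 44) + 6042 = 4*(-42) + 6042 = -168 + 6042 = 5874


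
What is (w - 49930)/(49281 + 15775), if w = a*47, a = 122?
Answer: -11049/16264 ≈ -0.67935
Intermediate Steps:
w = 5734 (w = 122*47 = 5734)
(w - 49930)/(49281 + 15775) = (5734 - 49930)/(49281 + 15775) = -44196/65056 = -44196*1/65056 = -11049/16264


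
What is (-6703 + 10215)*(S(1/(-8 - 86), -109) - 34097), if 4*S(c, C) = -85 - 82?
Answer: -119895290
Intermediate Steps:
S(c, C) = -167/4 (S(c, C) = (-85 - 82)/4 = (1/4)*(-167) = -167/4)
(-6703 + 10215)*(S(1/(-8 - 86), -109) - 34097) = (-6703 + 10215)*(-167/4 - 34097) = 3512*(-136555/4) = -119895290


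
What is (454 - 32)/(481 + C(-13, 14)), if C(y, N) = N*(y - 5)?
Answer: 422/229 ≈ 1.8428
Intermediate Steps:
C(y, N) = N*(-5 + y)
(454 - 32)/(481 + C(-13, 14)) = (454 - 32)/(481 + 14*(-5 - 13)) = 422/(481 + 14*(-18)) = 422/(481 - 252) = 422/229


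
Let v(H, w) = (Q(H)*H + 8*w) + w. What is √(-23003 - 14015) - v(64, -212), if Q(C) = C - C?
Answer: 1908 + I*√37018 ≈ 1908.0 + 192.4*I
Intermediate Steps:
Q(C) = 0
v(H, w) = 9*w (v(H, w) = (0*H + 8*w) + w = (0 + 8*w) + w = 8*w + w = 9*w)
√(-23003 - 14015) - v(64, -212) = √(-23003 - 14015) - 9*(-212) = √(-37018) - 1*(-1908) = I*√37018 + 1908 = 1908 + I*√37018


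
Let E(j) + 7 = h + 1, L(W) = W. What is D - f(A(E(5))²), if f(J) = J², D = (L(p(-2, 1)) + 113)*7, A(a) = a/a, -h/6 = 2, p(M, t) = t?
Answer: 797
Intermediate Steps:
h = -12 (h = -6*2 = -12)
E(j) = -18 (E(j) = -7 + (-12 + 1) = -7 - 11 = -18)
A(a) = 1
D = 798 (D = (1 + 113)*7 = 114*7 = 798)
D - f(A(E(5))²) = 798 - (1²)² = 798 - 1*1² = 798 - 1*1 = 798 - 1 = 797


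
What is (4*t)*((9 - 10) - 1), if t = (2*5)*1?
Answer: -80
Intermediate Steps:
t = 10 (t = 10*1 = 10)
(4*t)*((9 - 10) - 1) = (4*10)*((9 - 10) - 1) = 40*(-1 - 1) = 40*(-2) = -80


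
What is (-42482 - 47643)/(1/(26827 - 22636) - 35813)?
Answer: 377713875/150092282 ≈ 2.5165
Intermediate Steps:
(-42482 - 47643)/(1/(26827 - 22636) - 35813) = -90125/(1/4191 - 35813) = -90125/(-150092282/4191) = -90125*(-4191/150092282) = 377713875/150092282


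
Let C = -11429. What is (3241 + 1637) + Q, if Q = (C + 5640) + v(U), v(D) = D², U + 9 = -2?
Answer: -790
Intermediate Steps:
U = -11 (U = -9 - 2 = -11)
Q = -5668 (Q = (-11429 + 5640) + (-11)² = -5789 + 121 = -5668)
(3241 + 1637) + Q = (3241 + 1637) - 5668 = 4878 - 5668 = -790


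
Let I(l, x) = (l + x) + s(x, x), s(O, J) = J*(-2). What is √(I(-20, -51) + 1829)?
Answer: 2*√465 ≈ 43.128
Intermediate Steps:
s(O, J) = -2*J
I(l, x) = l - x (I(l, x) = (l + x) - 2*x = l - x)
√(I(-20, -51) + 1829) = √((-20 - 1*(-51)) + 1829) = √((-20 + 51) + 1829) = √(31 + 1829) = √1860 = 2*√465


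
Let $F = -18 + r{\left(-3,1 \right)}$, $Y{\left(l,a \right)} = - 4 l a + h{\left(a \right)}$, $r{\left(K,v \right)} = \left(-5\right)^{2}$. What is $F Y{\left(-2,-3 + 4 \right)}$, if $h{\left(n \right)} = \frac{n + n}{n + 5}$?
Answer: $\frac{175}{3} \approx 58.333$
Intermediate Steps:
$h{\left(n \right)} = \frac{2 n}{5 + n}$
$r{\left(K,v \right)} = 25$
$Y{\left(l,a \right)} = - 4 a l + \frac{2 a}{5 + a}$ ($Y{\left(l,a \right)} = - 4 l a + \frac{2 a}{5 + a} = - 4 a l + \frac{2 a}{5 + a}$)
$F = 7$ ($F = -18 + 25 = 7$)
$F Y{\left(-2,-3 + 4 \right)} = 7 \frac{2 \left(-3 + 4\right) \left(1 - - 4 \left(5 + \left(-3 + 4\right)\right)\right)}{5 + \left(-3 + 4\right)} = 7 \cdot 2 \cdot 1 \frac{1}{5 + 1} \left(1 - - 4 \left(5 + 1\right)\right) = 7 \cdot 2 \cdot 1 \cdot \frac{1}{6} \left(1 - \left(-4\right) 6\right) = 7 \cdot 2 \cdot 1 \cdot \frac{1}{6} \left(1 + 24\right) = 7 \cdot 2 \cdot 1 \cdot \frac{1}{6} \cdot 25 = 7 \cdot \frac{25}{3} = \frac{175}{3}$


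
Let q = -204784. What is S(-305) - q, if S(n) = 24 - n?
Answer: 205113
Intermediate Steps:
S(-305) - q = (24 - 1*(-305)) - 1*(-204784) = (24 + 305) + 204784 = 329 + 204784 = 205113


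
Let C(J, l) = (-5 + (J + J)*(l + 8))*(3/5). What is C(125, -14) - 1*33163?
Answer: -34066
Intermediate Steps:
C(J, l) = -3 + 6*J*(8 + l)/5 (C(J, l) = (-5 + (2*J)*(8 + l))*(3*(⅕)) = (-5 + 2*J*(8 + l))*(⅗) = -3 + 6*J*(8 + l)/5)
C(125, -14) - 1*33163 = (-3 + (48/5)*125 + (6/5)*125*(-14)) - 1*33163 = (-3 + 1200 - 2100) - 33163 = -903 - 33163 = -34066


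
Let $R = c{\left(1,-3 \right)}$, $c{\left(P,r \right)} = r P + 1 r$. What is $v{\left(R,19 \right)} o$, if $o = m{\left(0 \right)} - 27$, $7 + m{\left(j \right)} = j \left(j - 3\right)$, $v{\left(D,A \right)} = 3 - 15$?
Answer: $408$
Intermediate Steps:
$c{\left(P,r \right)} = r + P r$ ($c{\left(P,r \right)} = P r + r = r + P r$)
$R = -6$ ($R = - 3 \left(1 + 1\right) = \left(-3\right) 2 = -6$)
$v{\left(D,A \right)} = -12$ ($v{\left(D,A \right)} = 3 - 15 = -12$)
$m{\left(j \right)} = -7 + j \left(-3 + j\right)$ ($m{\left(j \right)} = -7 + j \left(j - 3\right) = -7 + j \left(-3 + j\right)$)
$o = -34$ ($o = \left(-7 + 0^{2} - 0\right) - 27 = \left(-7 + 0 + 0\right) - 27 = -7 - 27 = -34$)
$v{\left(R,19 \right)} o = \left(-12\right) \left(-34\right) = 408$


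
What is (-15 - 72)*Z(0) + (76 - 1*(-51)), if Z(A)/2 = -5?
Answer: 997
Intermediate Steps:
Z(A) = -10 (Z(A) = 2*(-5) = -10)
(-15 - 72)*Z(0) + (76 - 1*(-51)) = (-15 - 72)*(-10) + (76 - 1*(-51)) = -87*(-10) + (76 + 51) = 870 + 127 = 997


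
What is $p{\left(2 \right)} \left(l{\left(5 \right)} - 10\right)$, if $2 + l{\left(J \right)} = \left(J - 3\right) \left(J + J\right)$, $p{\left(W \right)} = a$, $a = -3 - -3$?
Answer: $0$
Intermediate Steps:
$a = 0$ ($a = -3 + 3 = 0$)
$p{\left(W \right)} = 0$
$l{\left(J \right)} = -2 + 2 J \left(-3 + J\right)$ ($l{\left(J \right)} = -2 + \left(J - 3\right) \left(J + J\right) = -2 + \left(-3 + J\right) 2 J = -2 + 2 J \left(-3 + J\right)$)
$p{\left(2 \right)} \left(l{\left(5 \right)} - 10\right) = 0 \left(\left(-2 - 30 + 2 \cdot 5^{2}\right) - 10\right) = 0 \left(\left(-2 - 30 + 2 \cdot 25\right) - 10\right) = 0 \left(\left(-2 - 30 + 50\right) - 10\right) = 0 \left(18 - 10\right) = 0 \cdot 8 = 0$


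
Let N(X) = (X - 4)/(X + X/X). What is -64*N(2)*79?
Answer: 10112/3 ≈ 3370.7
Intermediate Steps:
N(X) = (-4 + X)/(1 + X) (N(X) = (-4 + X)/(X + 1) = (-4 + X)/(1 + X))
-64*N(2)*79 = -64*(-4 + 2)/(1 + 2)*79 = -64*(-2)/3*79 = -64*(-⅔)*79 = (128/3)*79 = 10112/3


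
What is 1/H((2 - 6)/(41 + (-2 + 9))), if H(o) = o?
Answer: -12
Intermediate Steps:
1/H((2 - 6)/(41 + (-2 + 9))) = 1/((2 - 6)/(41 + (-2 + 9))) = 1/(-4/(41 + 7)) = 1/(-4/48) = 1/(-4*1/48) = 1/(-1/12) = -12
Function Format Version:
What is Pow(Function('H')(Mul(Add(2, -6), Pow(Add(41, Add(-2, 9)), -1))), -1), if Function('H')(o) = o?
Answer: -12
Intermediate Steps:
Pow(Function('H')(Mul(Add(2, -6), Pow(Add(41, Add(-2, 9)), -1))), -1) = Pow(Mul(Add(2, -6), Pow(Add(41, Add(-2, 9)), -1)), -1) = Pow(Mul(-4, Pow(Add(41, 7), -1)), -1) = Pow(Mul(-4, Pow(48, -1)), -1) = Pow(Mul(-4, Rational(1, 48)), -1) = Pow(Rational(-1, 12), -1) = -12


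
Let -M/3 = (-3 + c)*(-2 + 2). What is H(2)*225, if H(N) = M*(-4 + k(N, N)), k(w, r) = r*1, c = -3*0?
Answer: 0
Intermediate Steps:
c = 0
k(w, r) = r
M = 0 (M = -3*(-3 + 0)*(-2 + 2) = -(-9)*0 = -3*0 = 0)
H(N) = 0 (H(N) = 0*(-4 + N) = 0)
H(2)*225 = 0*225 = 0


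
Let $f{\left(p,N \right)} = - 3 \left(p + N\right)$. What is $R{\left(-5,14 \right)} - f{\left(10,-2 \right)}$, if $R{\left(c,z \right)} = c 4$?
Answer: $4$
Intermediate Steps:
$f{\left(p,N \right)} = - 3 N - 3 p$ ($f{\left(p,N \right)} = - 3 \left(N + p\right) = - 3 N - 3 p$)
$R{\left(c,z \right)} = 4 c$
$R{\left(-5,14 \right)} - f{\left(10,-2 \right)} = 4 \left(-5\right) - \left(\left(-3\right) \left(-2\right) - 30\right) = -20 - \left(6 - 30\right) = -20 - -24 = -20 + 24 = 4$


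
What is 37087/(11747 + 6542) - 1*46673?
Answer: -853565410/18289 ≈ -46671.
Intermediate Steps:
37087/(11747 + 6542) - 1*46673 = 37087/18289 - 46673 = -853565410/18289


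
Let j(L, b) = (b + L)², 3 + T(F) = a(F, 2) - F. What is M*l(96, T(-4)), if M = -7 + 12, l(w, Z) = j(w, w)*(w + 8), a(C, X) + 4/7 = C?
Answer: 19169280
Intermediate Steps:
a(C, X) = -4/7 + C
T(F) = -25/7 (T(F) = -3 + ((-4/7 + F) - F) = -3 - 4/7 = -25/7)
j(L, b) = (L + b)²
l(w, Z) = 4*w²*(8 + w) (l(w, Z) = (w + w)²*(w + 8) = (2*w)²*(8 + w) = (4*w²)*(8 + w) = 4*w²*(8 + w))
M = 5
M*l(96, T(-4)) = 5*(4*96²*(8 + 96)) = 5*(4*9216*104) = 5*3833856 = 19169280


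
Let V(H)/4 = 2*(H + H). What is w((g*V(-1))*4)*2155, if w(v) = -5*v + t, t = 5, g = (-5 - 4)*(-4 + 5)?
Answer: -6195625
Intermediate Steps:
g = -9 (g = -9*1 = -9)
V(H) = 16*H (V(H) = 4*(2*(H + H)) = 4*(2*(2*H)) = 4*(4*H) = 16*H)
w(v) = 5 - 5*v (w(v) = -5*v + 5 = 5 - 5*v)
w((g*V(-1))*4)*2155 = (5 - 5*(-144*(-1))*4)*2155 = (5 - 5*(-9*(-16))*4)*2155 = (5 - 720*4)*2155 = (5 - 5*576)*2155 = (5 - 2880)*2155 = -2875*2155 = -6195625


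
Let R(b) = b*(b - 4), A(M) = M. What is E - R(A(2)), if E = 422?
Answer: 426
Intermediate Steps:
R(b) = b*(-4 + b)
E - R(A(2)) = 422 - 2*(-4 + 2) = 422 - 2*(-2) = 422 - 1*(-4) = 422 + 4 = 426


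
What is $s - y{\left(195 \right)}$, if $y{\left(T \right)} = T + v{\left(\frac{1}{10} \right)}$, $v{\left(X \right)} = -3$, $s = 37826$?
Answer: $37634$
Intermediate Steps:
$y{\left(T \right)} = -3 + T$ ($y{\left(T \right)} = T - 3 = -3 + T$)
$s - y{\left(195 \right)} = 37826 - \left(-3 + 195\right) = 37826 - 192 = 37634$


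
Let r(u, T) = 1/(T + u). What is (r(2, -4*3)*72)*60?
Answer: -432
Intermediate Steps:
(r(2, -4*3)*72)*60 = (72/(-4*3 + 2))*60 = (72/(-12 + 2))*60 = (72/(-10))*60 = -⅒*72*60 = -36/5*60 = -432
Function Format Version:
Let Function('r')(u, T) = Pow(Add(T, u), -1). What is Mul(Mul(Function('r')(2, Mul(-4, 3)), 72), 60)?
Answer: -432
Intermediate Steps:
Mul(Mul(Function('r')(2, Mul(-4, 3)), 72), 60) = Mul(Mul(Pow(Add(Mul(-4, 3), 2), -1), 72), 60) = Mul(Mul(Pow(Add(-12, 2), -1), 72), 60) = Mul(Mul(Pow(-10, -1), 72), 60) = Mul(Mul(Rational(-1, 10), 72), 60) = Mul(Rational(-36, 5), 60) = -432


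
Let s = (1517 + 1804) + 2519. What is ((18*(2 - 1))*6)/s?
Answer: 27/1460 ≈ 0.018493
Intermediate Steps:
s = 5840 (s = 3321 + 2519 = 5840)
((18*(2 - 1))*6)/s = ((18*(2 - 1))*6)/5840 = ((18*1)*6)*(1/5840) = (18*6)*(1/5840) = 108*(1/5840) = 27/1460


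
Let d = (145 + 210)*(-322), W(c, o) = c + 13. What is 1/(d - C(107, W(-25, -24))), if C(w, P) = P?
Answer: -1/114298 ≈ -8.7491e-6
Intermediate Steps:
W(c, o) = 13 + c
d = -114310 (d = 355*(-322) = -114310)
1/(d - C(107, W(-25, -24))) = 1/(-114310 - (13 - 25)) = 1/(-114310 - 1*(-12)) = 1/(-114310 + 12) = 1/(-114298) = -1/114298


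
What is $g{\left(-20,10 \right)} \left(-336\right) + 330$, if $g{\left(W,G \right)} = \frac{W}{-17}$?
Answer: $- \frac{1110}{17} \approx -65.294$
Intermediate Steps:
$g{\left(W,G \right)} = - \frac{W}{17}$ ($g{\left(W,G \right)} = W \left(- \frac{1}{17}\right) = - \frac{W}{17}$)
$g{\left(-20,10 \right)} \left(-336\right) + 330 = \left(- \frac{1}{17}\right) \left(-20\right) \left(-336\right) + 330 = \frac{20}{17} \left(-336\right) + 330 = - \frac{6720}{17} + 330 = - \frac{1110}{17}$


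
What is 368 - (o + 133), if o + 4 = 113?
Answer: 126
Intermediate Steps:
o = 109 (o = -4 + 113 = 109)
368 - (o + 133) = 368 - (109 + 133) = 368 - 1*242 = 368 - 242 = 126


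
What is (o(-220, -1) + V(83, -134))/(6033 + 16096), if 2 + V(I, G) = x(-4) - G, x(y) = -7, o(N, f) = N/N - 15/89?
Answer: 11199/1969481 ≈ 0.0056863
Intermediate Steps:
o(N, f) = 74/89 (o(N, f) = 1 - 15*1/89 = 1 - 15/89 = 74/89)
V(I, G) = -9 - G (V(I, G) = -2 + (-7 - G) = -9 - G)
(o(-220, -1) + V(83, -134))/(6033 + 16096) = (74/89 + (-9 - 1*(-134)))/(6033 + 16096) = (74/89 + (-9 + 134))/22129 = (74/89 + 125)*(1/22129) = (11199/89)*(1/22129) = 11199/1969481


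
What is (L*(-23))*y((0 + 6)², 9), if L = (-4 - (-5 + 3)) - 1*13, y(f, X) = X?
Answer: 3105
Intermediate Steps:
L = -15 (L = (-4 - 1*(-2)) - 13 = (-4 + 2) - 13 = -2 - 13 = -15)
(L*(-23))*y((0 + 6)², 9) = -15*(-23)*9 = 345*9 = 3105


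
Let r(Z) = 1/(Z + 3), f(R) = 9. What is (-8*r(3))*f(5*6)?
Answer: -12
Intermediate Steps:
r(Z) = 1/(3 + Z)
(-8*r(3))*f(5*6) = -8/(3 + 3)*9 = -8/6*9 = -8*1/6*9 = -4/3*9 = -12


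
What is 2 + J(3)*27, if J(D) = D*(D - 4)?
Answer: -79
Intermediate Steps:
J(D) = D*(-4 + D)
2 + J(3)*27 = 2 + (3*(-4 + 3))*27 = 2 + (3*(-1))*27 = 2 - 3*27 = 2 - 81 = -79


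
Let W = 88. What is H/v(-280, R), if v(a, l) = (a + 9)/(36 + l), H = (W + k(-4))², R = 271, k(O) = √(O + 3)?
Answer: -2377101/271 - 54032*I/271 ≈ -8771.6 - 199.38*I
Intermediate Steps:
k(O) = √(3 + O)
H = (88 + I)² (H = (88 + √(3 - 4))² = (88 + √(-1))² = (88 + I)² ≈ 7743.0 + 176.0*I)
v(a, l) = (9 + a)/(36 + l)
H/v(-280, R) = (88 + I)²/(((9 - 280)/(36 + 271))) = (88 + I)²/((-271/307)) = (88 + I)²/(((1/307)*(-271))) = (88 + I)²/(-271/307) = (88 + I)²*(-307/271) = -307*(88 + I)²/271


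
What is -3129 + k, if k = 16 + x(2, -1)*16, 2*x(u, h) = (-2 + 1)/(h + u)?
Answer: -3121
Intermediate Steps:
x(u, h) = -1/(2*(h + u)) (x(u, h) = ((-2 + 1)/(h + u))/2 = (-1/(h + u))/2 = -1/(2*(h + u)))
k = 8 (k = 16 - 1/(2*(-1) + 2*2)*16 = 16 - 1/(-2 + 4)*16 = 16 - 1/2*16 = 16 - 8 = 8)
-3129 + k = -3129 + 8 = -3121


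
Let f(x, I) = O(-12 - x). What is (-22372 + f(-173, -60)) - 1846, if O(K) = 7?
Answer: -24211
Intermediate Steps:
f(x, I) = 7
(-22372 + f(-173, -60)) - 1846 = (-22372 + 7) - 1846 = -22365 - 1846 = -24211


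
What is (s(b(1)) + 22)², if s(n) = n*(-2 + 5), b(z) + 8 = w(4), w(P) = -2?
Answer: 64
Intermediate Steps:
b(z) = -10 (b(z) = -8 - 2 = -10)
s(n) = 3*n (s(n) = n*3 = 3*n)
(s(b(1)) + 22)² = (3*(-10) + 22)² = (-30 + 22)² = (-8)² = 64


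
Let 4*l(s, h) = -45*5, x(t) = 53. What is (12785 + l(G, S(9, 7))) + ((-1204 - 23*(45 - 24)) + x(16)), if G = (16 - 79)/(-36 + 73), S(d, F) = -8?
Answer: 44379/4 ≈ 11095.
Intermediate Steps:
G = -63/37 ≈ -1.7027
l(s, h) = -225/4 (l(s, h) = (-45*5)/4 = (¼)*(-225) = -225/4)
(12785 + l(G, S(9, 7))) + ((-1204 - 23*(45 - 24)) + x(16)) = (12785 - 225/4) + ((-1204 - 23*(45 - 24)) + 53) = 50915/4 + ((-1204 - 23*21) + 53) = 50915/4 + ((-1204 - 483) + 53) = 50915/4 + (-1687 + 53) = 50915/4 - 1634 = 44379/4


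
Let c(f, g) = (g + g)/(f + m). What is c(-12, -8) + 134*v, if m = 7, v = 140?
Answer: 93816/5 ≈ 18763.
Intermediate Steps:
c(f, g) = 2*g/(7 + f) (c(f, g) = (g + g)/(f + 7) = (2*g)/(7 + f) = 2*g/(7 + f))
c(-12, -8) + 134*v = 2*(-8)/(7 - 12) + 134*140 = 2*(-8)/(-5) + 18760 = 2*(-8)*(-⅕) + 18760 = 16/5 + 18760 = 93816/5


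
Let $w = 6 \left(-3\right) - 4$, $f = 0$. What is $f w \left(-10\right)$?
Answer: $0$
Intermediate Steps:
$w = -22$ ($w = -18 - 4 = -22$)
$f w \left(-10\right) = 0 \left(-22\right) \left(-10\right) = 0 \left(-10\right) = 0$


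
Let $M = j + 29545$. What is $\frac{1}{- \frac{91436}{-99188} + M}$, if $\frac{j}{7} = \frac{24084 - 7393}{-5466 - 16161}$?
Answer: $\frac{536284719}{15842129187359} \approx 3.3852 \cdot 10^{-5}$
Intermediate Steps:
$j = - \frac{116837}{21627}$ ($j = 7 \frac{24084 - 7393}{-5466 - 16161} = 7 \frac{16691}{-21627} = 7 \cdot 16691 \left(- \frac{1}{21627}\right) = 7 \left(- \frac{16691}{21627}\right) = - \frac{116837}{21627} \approx -5.4024$)
$M = \frac{638852878}{21627}$ ($M = - \frac{116837}{21627} + 29545 = \frac{638852878}{21627} \approx 29540.0$)
$\frac{1}{- \frac{91436}{-99188} + M} = \frac{1}{- \frac{91436}{-99188} + \frac{638852878}{21627}} = \frac{1}{\left(-91436\right) \left(- \frac{1}{99188}\right) + \frac{638852878}{21627}} = \frac{1}{\frac{22859}{24797} + \frac{638852878}{21627}} = \frac{1}{\frac{15842129187359}{536284719}} = \frac{536284719}{15842129187359}$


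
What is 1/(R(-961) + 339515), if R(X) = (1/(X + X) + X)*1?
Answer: 1922/650700787 ≈ 2.9537e-6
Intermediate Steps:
R(X) = X + 1/(2*X) (R(X) = (1/(2*X) + X)*1 = (X + 1/(2*X))*1 = X + 1/(2*X))
1/(R(-961) + 339515) = 1/((-961 + (½)/(-961)) + 339515) = 1/((-961 + (½)*(-1/961)) + 339515) = 1/((-961 - 1/1922) + 339515) = 1/(-1847043/1922 + 339515) = 1/(650700787/1922) = 1922/650700787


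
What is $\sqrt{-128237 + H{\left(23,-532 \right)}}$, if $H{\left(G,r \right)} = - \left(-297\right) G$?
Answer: $i \sqrt{121406} \approx 348.43 i$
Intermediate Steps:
$H{\left(G,r \right)} = 297 G$
$\sqrt{-128237 + H{\left(23,-532 \right)}} = \sqrt{-128237 + 297 \cdot 23} = \sqrt{-128237 + 6831} = \sqrt{-121406} = i \sqrt{121406}$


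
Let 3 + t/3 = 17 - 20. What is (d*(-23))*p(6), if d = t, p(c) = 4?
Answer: 1656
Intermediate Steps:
t = -18 (t = -9 + 3*(17 - 20) = -9 + 3*(-3) = -9 - 9 = -18)
d = -18
(d*(-23))*p(6) = -18*(-23)*4 = 414*4 = 1656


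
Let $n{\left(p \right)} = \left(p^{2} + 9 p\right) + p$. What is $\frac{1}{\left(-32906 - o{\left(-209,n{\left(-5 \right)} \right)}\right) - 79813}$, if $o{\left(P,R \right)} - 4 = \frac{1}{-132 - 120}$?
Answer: $- \frac{252}{28406195} \approx -8.8713 \cdot 10^{-6}$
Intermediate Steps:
$n{\left(p \right)} = p^{2} + 10 p$
$o{\left(P,R \right)} = \frac{1007}{252}$ ($o{\left(P,R \right)} = 4 + \frac{1}{-132 - 120} = 4 + \frac{1}{-252} = 4 - \frac{1}{252} = \frac{1007}{252}$)
$\frac{1}{\left(-32906 - o{\left(-209,n{\left(-5 \right)} \right)}\right) - 79813} = \frac{1}{\left(-32906 - \frac{1007}{252}\right) - 79813} = \frac{1}{- \frac{8293319}{252} - 79813} = \frac{1}{- \frac{28406195}{252}} = - \frac{252}{28406195}$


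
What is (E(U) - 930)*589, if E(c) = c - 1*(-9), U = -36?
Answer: -563673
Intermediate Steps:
E(c) = 9 + c (E(c) = c + 9 = 9 + c)
(E(U) - 930)*589 = ((9 - 36) - 930)*589 = (-27 - 930)*589 = -957*589 = -563673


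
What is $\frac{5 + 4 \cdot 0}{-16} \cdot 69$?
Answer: $- \frac{345}{16} \approx -21.563$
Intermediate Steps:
$\frac{5 + 4 \cdot 0}{-16} \cdot 69 = \left(5 + 0\right) \left(- \frac{1}{16}\right) 69 = 5 \left(- \frac{1}{16}\right) 69 = \left(- \frac{5}{16}\right) 69 = - \frac{345}{16}$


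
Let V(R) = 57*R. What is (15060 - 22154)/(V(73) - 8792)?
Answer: 7094/4631 ≈ 1.5319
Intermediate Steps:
(15060 - 22154)/(V(73) - 8792) = (15060 - 22154)/(57*73 - 8792) = -7094/(4161 - 8792) = -7094/(-4631) = -7094*(-1/4631) = 7094/4631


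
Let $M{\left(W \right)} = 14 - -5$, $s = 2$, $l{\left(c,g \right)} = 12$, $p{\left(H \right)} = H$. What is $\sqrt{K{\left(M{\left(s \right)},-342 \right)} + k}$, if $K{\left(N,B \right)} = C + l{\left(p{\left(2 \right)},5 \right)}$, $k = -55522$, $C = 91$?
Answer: $7 i \sqrt{1131} \approx 235.41 i$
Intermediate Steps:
$M{\left(W \right)} = 19$ ($M{\left(W \right)} = 14 + 5 = 19$)
$K{\left(N,B \right)} = 103$ ($K{\left(N,B \right)} = 91 + 12 = 103$)
$\sqrt{K{\left(M{\left(s \right)},-342 \right)} + k} = \sqrt{103 - 55522} = \sqrt{-55419} = 7 i \sqrt{1131}$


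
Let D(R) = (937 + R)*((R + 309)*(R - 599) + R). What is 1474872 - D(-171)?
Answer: 83001018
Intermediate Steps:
D(R) = (937 + R)*(R + (-599 + R)*(309 + R)) (D(R) = (937 + R)*((309 + R)*(-599 + R) + R) = (937 + R)*((-599 + R)*(309 + R) + R) = (937 + R)*(R + (-599 + R)*(309 + R)))
1474872 - D(-171) = 1474872 - (-173430267 + (-171)³ - 455884*(-171) + 648*(-171)²) = 1474872 - (-173430267 - 5000211 + 77956164 + 648*29241) = 1474872 - (-173430267 - 5000211 + 77956164 + 18948168) = 1474872 - 1*(-81526146) = 1474872 + 81526146 = 83001018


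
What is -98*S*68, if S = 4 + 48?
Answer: -346528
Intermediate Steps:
S = 52
-98*S*68 = -98*52*68 = -5096*68 = -346528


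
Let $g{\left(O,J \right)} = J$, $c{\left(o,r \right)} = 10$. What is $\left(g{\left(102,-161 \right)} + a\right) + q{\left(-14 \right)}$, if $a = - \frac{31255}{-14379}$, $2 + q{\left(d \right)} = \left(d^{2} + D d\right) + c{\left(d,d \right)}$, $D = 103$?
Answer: $- \frac{20084966}{14379} \approx -1396.8$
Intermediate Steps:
$q{\left(d \right)} = 8 + d^{2} + 103 d$ ($q{\left(d \right)} = -2 + \left(\left(d^{2} + 103 d\right) + 10\right) = -2 + \left(10 + d^{2} + 103 d\right) = 8 + d^{2} + 103 d$)
$a = \frac{31255}{14379}$ ($a = \left(-31255\right) \left(- \frac{1}{14379}\right) = \frac{31255}{14379} \approx 2.1737$)
$\left(g{\left(102,-161 \right)} + a\right) + q{\left(-14 \right)} = \left(-161 + \frac{31255}{14379}\right) + \left(8 + \left(-14\right)^{2} + 103 \left(-14\right)\right) = - \frac{2283764}{14379} + \left(8 + 196 - 1442\right) = - \frac{2283764}{14379} - 1238 = - \frac{20084966}{14379}$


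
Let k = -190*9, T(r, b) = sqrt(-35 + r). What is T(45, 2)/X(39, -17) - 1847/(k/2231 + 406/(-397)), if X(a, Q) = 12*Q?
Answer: 1635900829/1584656 - sqrt(10)/204 ≈ 1032.3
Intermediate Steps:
k = -1710
T(45, 2)/X(39, -17) - 1847/(k/2231 + 406/(-397)) = sqrt(-35 + 45)/((12*(-17))) - 1847/(-1710/2231 + 406/(-397)) = sqrt(10)/(-204) - 1847/(-1710*1/2231 + 406*(-1/397)) = sqrt(10)*(-1/204) - 1847/(-1710/2231 - 406/397) = -sqrt(10)/204 - 1847/(-1584656/885707) = -sqrt(10)/204 - 1847*(-885707/1584656) = -sqrt(10)/204 + 1635900829/1584656 = 1635900829/1584656 - sqrt(10)/204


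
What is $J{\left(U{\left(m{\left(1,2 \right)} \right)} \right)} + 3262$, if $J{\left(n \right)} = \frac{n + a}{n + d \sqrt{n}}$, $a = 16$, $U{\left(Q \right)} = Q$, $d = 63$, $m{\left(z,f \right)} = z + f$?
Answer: $\frac{12937073}{3966} + \frac{133 \sqrt{3}}{1322} \approx 3262.2$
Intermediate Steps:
$m{\left(z,f \right)} = f + z$
$J{\left(n \right)} = \frac{16 + n}{n + 63 \sqrt{n}}$ ($J{\left(n \right)} = \frac{n + 16}{n + 63 \sqrt{n}} = \frac{16 + n}{n + 63 \sqrt{n}}$)
$J{\left(U{\left(m{\left(1,2 \right)} \right)} \right)} + 3262 = \frac{16 + \left(2 + 1\right)}{\left(2 + 1\right) + 63 \sqrt{2 + 1}} + 3262 = \frac{16 + 3}{3 + 63 \sqrt{3}} + 3262 = \frac{1}{3 + 63 \sqrt{3}} \cdot 19 + 3262 = \frac{19}{3 + 63 \sqrt{3}} + 3262 = 3262 + \frac{19}{3 + 63 \sqrt{3}}$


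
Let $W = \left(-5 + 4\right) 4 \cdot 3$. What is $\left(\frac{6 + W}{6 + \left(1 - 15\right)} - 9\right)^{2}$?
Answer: $\frac{1089}{16} \approx 68.063$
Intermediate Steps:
$W = -12$ ($W = \left(-1\right) 4 \cdot 3 = \left(-4\right) 3 = -12$)
$\left(\frac{6 + W}{6 + \left(1 - 15\right)} - 9\right)^{2} = \left(\frac{6 - 12}{6 + \left(1 - 15\right)} - 9\right)^{2} = \left(- \frac{6}{6 + \left(1 - 15\right)} - 9\right)^{2} = \left(- \frac{6}{6 - 14} - 9\right)^{2} = \left(- \frac{6}{-8} - 9\right)^{2} = \left(\left(-6\right) \left(- \frac{1}{8}\right) - 9\right)^{2} = \left(\frac{3}{4} - 9\right)^{2} = \left(- \frac{33}{4}\right)^{2} = \frac{1089}{16}$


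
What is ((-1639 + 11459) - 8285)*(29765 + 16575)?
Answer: 71131900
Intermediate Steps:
((-1639 + 11459) - 8285)*(29765 + 16575) = (9820 - 8285)*46340 = 1535*46340 = 71131900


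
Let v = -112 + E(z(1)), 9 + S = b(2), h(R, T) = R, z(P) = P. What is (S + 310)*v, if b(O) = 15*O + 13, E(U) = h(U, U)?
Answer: -38184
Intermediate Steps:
E(U) = U
b(O) = 13 + 15*O
S = 34 (S = -9 + (13 + 15*2) = -9 + (13 + 30) = -9 + 43 = 34)
v = -111 (v = -112 + 1 = -111)
(S + 310)*v = (34 + 310)*(-111) = 344*(-111) = -38184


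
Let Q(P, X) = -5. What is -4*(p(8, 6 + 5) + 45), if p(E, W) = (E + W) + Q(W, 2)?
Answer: -236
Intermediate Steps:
p(E, W) = -5 + E + W (p(E, W) = (E + W) - 5 = -5 + E + W)
-4*(p(8, 6 + 5) + 45) = -4*((-5 + 8 + (6 + 5)) + 45) = -4*((-5 + 8 + 11) + 45) = -4*(14 + 45) = -4*59 = -236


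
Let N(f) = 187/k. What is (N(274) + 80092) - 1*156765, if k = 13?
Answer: -996562/13 ≈ -76659.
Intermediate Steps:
N(f) = 187/13
(N(274) + 80092) - 1*156765 = (187/13 + 80092) - 1*156765 = 1041383/13 - 156765 = -996562/13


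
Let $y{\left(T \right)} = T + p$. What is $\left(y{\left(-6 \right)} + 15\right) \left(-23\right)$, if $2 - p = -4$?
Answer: $-345$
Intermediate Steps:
$p = 6$ ($p = 2 - -4 = 2 + 4 = 6$)
$y{\left(T \right)} = 6 + T$ ($y{\left(T \right)} = T + 6 = 6 + T$)
$\left(y{\left(-6 \right)} + 15\right) \left(-23\right) = \left(\left(6 - 6\right) + 15\right) \left(-23\right) = \left(0 + 15\right) \left(-23\right) = 15 \left(-23\right) = -345$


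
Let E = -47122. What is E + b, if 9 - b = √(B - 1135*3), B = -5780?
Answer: -47113 - I*√9185 ≈ -47113.0 - 95.838*I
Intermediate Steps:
b = 9 - I*√9185 (b = 9 - √(-5780 - 1135*3) = 9 - √(-5780 - 3405) = 9 - √(-9185) = 9 - I*√9185 ≈ 9.0 - 95.838*I)
E + b = -47122 + (9 - I*√9185) = -47113 - I*√9185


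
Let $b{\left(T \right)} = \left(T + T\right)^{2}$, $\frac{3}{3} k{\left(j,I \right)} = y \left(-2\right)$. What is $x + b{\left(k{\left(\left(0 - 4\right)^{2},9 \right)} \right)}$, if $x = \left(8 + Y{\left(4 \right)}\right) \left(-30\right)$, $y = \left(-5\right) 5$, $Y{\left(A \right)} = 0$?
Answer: $9760$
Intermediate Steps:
$y = -25$
$x = -240$ ($x = \left(8 + 0\right) \left(-30\right) = 8 \left(-30\right) = -240$)
$k{\left(j,I \right)} = 50$ ($k{\left(j,I \right)} = \left(-25\right) \left(-2\right) = 50$)
$b{\left(T \right)} = 4 T^{2}$ ($b{\left(T \right)} = \left(2 T\right)^{2} = 4 T^{2}$)
$x + b{\left(k{\left(\left(0 - 4\right)^{2},9 \right)} \right)} = -240 + 4 \cdot 50^{2} = -240 + 4 \cdot 2500 = -240 + 10000 = 9760$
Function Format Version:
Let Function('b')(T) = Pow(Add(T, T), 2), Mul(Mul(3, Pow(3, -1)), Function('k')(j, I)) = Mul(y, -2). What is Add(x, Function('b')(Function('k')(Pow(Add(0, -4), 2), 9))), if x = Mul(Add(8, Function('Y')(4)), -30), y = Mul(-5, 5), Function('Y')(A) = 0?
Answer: 9760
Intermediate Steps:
y = -25
x = -240 (x = Mul(Add(8, 0), -30) = Mul(8, -30) = -240)
Function('k')(j, I) = 50 (Function('k')(j, I) = Mul(-25, -2) = 50)
Function('b')(T) = Mul(4, Pow(T, 2)) (Function('b')(T) = Pow(Mul(2, T), 2) = Mul(4, Pow(T, 2)))
Add(x, Function('b')(Function('k')(Pow(Add(0, -4), 2), 9))) = Add(-240, Mul(4, Pow(50, 2))) = Add(-240, Mul(4, 2500)) = Add(-240, 10000) = 9760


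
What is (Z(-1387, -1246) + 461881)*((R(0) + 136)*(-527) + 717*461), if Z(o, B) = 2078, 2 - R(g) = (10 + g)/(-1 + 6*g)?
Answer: 117168669819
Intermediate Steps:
R(g) = 2 - (10 + g)/(-1 + 6*g)
(Z(-1387, -1246) + 461881)*((R(0) + 136)*(-527) + 717*461) = (2078 + 461881)*(((-12 + 11*0)/(-1 + 6*0) + 136)*(-527) + 717*461) = 463959*(((-12 + 0)/(-1 + 0) + 136)*(-527) + 330537) = 463959*((-12/(-1) + 136)*(-527) + 330537) = 463959*((-1*(-12) + 136)*(-527) + 330537) = 463959*((12 + 136)*(-527) + 330537) = 463959*(148*(-527) + 330537) = 463959*(-77996 + 330537) = 463959*252541 = 117168669819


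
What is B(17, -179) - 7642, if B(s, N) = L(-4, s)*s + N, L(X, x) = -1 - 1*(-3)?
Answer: -7787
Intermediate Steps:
L(X, x) = 2 (L(X, x) = -1 + 3 = 2)
B(s, N) = N + 2*s (B(s, N) = 2*s + N = N + 2*s)
B(17, -179) - 7642 = (-179 + 2*17) - 7642 = (-179 + 34) - 7642 = -145 - 7642 = -7787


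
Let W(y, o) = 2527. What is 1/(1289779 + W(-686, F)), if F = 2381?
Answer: 1/1292306 ≈ 7.7381e-7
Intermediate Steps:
1/(1289779 + W(-686, F)) = 1/(1289779 + 2527) = 1/1292306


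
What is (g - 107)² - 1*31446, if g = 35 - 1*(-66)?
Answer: -31410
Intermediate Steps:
g = 101 (g = 35 + 66 = 101)
(g - 107)² - 1*31446 = (101 - 107)² - 1*31446 = (-6)² - 31446 = 36 - 31446 = -31410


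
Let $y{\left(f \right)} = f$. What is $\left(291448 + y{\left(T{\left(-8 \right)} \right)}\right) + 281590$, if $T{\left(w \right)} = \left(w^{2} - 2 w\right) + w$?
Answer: $573110$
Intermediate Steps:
$T{\left(w \right)} = w^{2} - w$
$\left(291448 + y{\left(T{\left(-8 \right)} \right)}\right) + 281590 = \left(291448 - 8 \left(-1 - 8\right)\right) + 281590 = \left(291448 - -72\right) + 281590 = \left(291448 + 72\right) + 281590 = 291520 + 281590 = 573110$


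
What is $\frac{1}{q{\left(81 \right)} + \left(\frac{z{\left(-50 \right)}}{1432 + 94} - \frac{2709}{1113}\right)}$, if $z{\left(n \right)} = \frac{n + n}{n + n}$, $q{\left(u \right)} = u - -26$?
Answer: $\frac{80878}{8457145} \approx 0.0095633$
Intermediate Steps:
$q{\left(u \right)} = 26 + u$ ($q{\left(u \right)} = u + 26 = 26 + u$)
$z{\left(n \right)} = 1$ ($z{\left(n \right)} = \frac{2 n}{2 n} = 2 n \frac{1}{2 n} = 1$)
$\frac{1}{q{\left(81 \right)} + \left(\frac{z{\left(-50 \right)}}{1432 + 94} - \frac{2709}{1113}\right)} = \frac{1}{\left(26 + 81\right) + \left(1 \frac{1}{1432 + 94} - \frac{2709}{1113}\right)} = \frac{1}{107 + \left(1 \cdot \frac{1}{1526} - \frac{129}{53}\right)} = \frac{1}{107 + \left(\frac{1}{1526} - \frac{129}{53}\right)} = \frac{1}{107 - \frac{196801}{80878}} = \frac{1}{\frac{8457145}{80878}} = \frac{80878}{8457145}$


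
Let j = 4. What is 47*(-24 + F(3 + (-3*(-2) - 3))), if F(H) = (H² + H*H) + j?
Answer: 2444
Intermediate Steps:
F(H) = 4 + 2*H² (F(H) = (H² + H*H) + 4 = (H² + H²) + 4 = 2*H² + 4 = 4 + 2*H²)
47*(-24 + F(3 + (-3*(-2) - 3))) = 47*(-24 + (4 + 2*(3 + (-3*(-2) - 3))²)) = 47*(-24 + (4 + 2*(3 + (6 - 3))²)) = 47*(-24 + (4 + 2*(3 + 3)²)) = 47*(-24 + (4 + 2*6²)) = 47*(-24 + (4 + 2*36)) = 47*(-24 + (4 + 72)) = 47*(-24 + 76) = 47*52 = 2444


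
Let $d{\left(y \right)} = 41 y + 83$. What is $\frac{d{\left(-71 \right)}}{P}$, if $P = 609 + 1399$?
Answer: $- \frac{707}{502} \approx -1.4084$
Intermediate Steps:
$P = 2008$
$d{\left(y \right)} = 83 + 41 y$
$\frac{d{\left(-71 \right)}}{P} = \frac{83 + 41 \left(-71\right)}{2008} = \left(83 - 2911\right) \frac{1}{2008} = \left(-2828\right) \frac{1}{2008} = - \frac{707}{502}$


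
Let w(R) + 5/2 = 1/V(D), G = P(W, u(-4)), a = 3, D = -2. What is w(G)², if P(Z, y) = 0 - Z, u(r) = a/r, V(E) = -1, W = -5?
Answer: 49/4 ≈ 12.250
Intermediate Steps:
u(r) = 3/r
P(Z, y) = -Z
G = 5 (G = -1*(-5) = 5)
w(R) = -7/2 (w(R) = -5/2 + 1/(-1) = -5/2 - 1 = -7/2)
w(G)² = (-7/2)² = 49/4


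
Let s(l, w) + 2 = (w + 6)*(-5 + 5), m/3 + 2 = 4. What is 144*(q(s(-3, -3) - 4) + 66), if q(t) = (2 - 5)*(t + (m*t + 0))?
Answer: 27648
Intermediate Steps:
m = 6 (m = -6 + 3*4 = -6 + 12 = 6)
s(l, w) = -2 (s(l, w) = -2 + (w + 6)*(-5 + 5) = -2 + (6 + w)*0 = -2 + 0 = -2)
q(t) = -21*t (q(t) = (2 - 5)*(t + (6*t + 0)) = -3*(t + 6*t) = -21*t)
144*(q(s(-3, -3) - 4) + 66) = 144*(-21*(-2 - 4) + 66) = 144*(-21*(-6) + 66) = 144*(126 + 66) = 144*192 = 27648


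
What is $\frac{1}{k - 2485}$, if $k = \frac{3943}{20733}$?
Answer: $- \frac{20733}{51517562} \approx -0.00040245$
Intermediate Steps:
$k = \frac{3943}{20733}$ ($k = 3943 \cdot \frac{1}{20733} = \frac{3943}{20733} \approx 0.19018$)
$\frac{1}{k - 2485} = \frac{1}{\frac{3943}{20733} - 2485} = \frac{1}{- \frac{51517562}{20733}} = - \frac{20733}{51517562}$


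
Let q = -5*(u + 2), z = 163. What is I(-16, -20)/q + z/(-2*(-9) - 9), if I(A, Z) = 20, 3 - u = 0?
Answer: 779/45 ≈ 17.311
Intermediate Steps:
u = 3 (u = 3 - 1*0 = 3 + 0 = 3)
q = -25 (q = -5*(3 + 2) = -5*5 = -25)
I(-16, -20)/q + z/(-2*(-9) - 9) = 20/(-25) + 163/(-2*(-9) - 9) = 20*(-1/25) + 163/(18 - 9) = -4/5 + 163/9 = 779/45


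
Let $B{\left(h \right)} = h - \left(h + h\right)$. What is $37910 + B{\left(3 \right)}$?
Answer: $37907$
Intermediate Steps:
$B{\left(h \right)} = - h$ ($B{\left(h \right)} = h - 2 h = - h$)
$37910 + B{\left(3 \right)} = 37910 - 3 = 37907$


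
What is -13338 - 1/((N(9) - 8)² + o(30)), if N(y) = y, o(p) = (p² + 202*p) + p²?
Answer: -104850019/7861 ≈ -13338.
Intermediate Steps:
o(p) = 2*p² + 202*p
-13338 - 1/((N(9) - 8)² + o(30)) = -13338 - 1/((9 - 8)² + 2*30*(101 + 30)) = -13338 - 1/(1² + 2*30*131) = -13338 - 1/(1 + 7860) = -13338 - 1/7861 = -104850019/7861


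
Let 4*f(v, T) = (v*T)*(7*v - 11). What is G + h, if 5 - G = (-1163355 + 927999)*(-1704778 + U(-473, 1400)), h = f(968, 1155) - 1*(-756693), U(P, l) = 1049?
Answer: -399091200676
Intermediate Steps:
f(v, T) = T*v*(-11 + 7*v)/4 (f(v, T) = ((v*T)*(7*v - 11))/4 = ((T*v)*(-11 + 7*v))/4 = (T*v*(-11 + 7*v))/4 = T*v*(-11 + 7*v)/4)
h = 1891641843 (h = (1/4)*1155*968*(-11 + 7*968) - 1*(-756693) = (1/4)*1155*968*(-11 + 6776) + 756693 = (1/4)*1155*968*6765 + 756693 = 1890885150 + 756693 = 1891641843)
G = -400982842519 (G = 5 - (-1163355 + 927999)*(-1704778 + 1049) = 5 - (-235356)*(-1703729) = 5 - 1*400982842524 = 5 - 400982842524 = -400982842519)
G + h = -400982842519 + 1891641843 = -399091200676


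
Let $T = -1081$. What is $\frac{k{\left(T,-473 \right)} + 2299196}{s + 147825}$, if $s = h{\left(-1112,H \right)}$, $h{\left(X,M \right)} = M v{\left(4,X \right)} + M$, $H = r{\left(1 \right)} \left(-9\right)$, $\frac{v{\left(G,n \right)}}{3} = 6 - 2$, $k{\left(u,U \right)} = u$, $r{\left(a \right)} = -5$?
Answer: $\frac{459623}{29682} \approx 15.485$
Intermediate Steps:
$v{\left(G,n \right)} = 12$ ($v{\left(G,n \right)} = 3 \left(6 - 2\right) = 3 \cdot 4 = 12$)
$H = 45$ ($H = \left(-5\right) \left(-9\right) = 45$)
$h{\left(X,M \right)} = 13 M$ ($h{\left(X,M \right)} = M 12 + M = 12 M + M = 13 M$)
$s = 585$ ($s = 13 \cdot 45 = 585$)
$\frac{k{\left(T,-473 \right)} + 2299196}{s + 147825} = \frac{-1081 + 2299196}{585 + 147825} = \frac{2298115}{148410} = 2298115 \cdot \frac{1}{148410} = \frac{459623}{29682}$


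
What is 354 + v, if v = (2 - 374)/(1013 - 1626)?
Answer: 217374/613 ≈ 354.61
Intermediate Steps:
v = 372/613 (v = -372/(-613) = -372*(-1/613) = 372/613 ≈ 0.60685)
354 + v = 354 + 372/613 = 217374/613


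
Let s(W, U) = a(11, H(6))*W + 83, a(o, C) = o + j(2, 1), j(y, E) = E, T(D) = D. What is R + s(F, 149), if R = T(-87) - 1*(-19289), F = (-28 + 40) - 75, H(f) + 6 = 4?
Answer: 18529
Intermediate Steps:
H(f) = -2 (H(f) = -6 + 4 = -2)
a(o, C) = 1 + o (a(o, C) = o + 1 = 1 + o)
F = -63 (F = 12 - 75 = -63)
s(W, U) = 83 + 12*W (s(W, U) = (1 + 11)*W + 83 = 12*W + 83 = 83 + 12*W)
R = 19202 (R = -87 - 1*(-19289) = -87 + 19289 = 19202)
R + s(F, 149) = 19202 + (83 + 12*(-63)) = 19202 + (83 - 756) = 19202 - 673 = 18529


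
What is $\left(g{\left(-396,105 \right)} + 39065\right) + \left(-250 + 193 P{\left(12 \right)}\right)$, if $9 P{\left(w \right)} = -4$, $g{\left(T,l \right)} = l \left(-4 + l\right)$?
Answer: $\frac{444008}{9} \approx 49334.0$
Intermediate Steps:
$P{\left(w \right)} = - \frac{4}{9}$ ($P{\left(w \right)} = \frac{1}{9} \left(-4\right) = - \frac{4}{9}$)
$\left(g{\left(-396,105 \right)} + 39065\right) + \left(-250 + 193 P{\left(12 \right)}\right) = \left(105 \left(-4 + 105\right) + 39065\right) + \left(-250 + 193 \left(- \frac{4}{9}\right)\right) = \left(105 \cdot 101 + 39065\right) - \frac{3022}{9} = \left(10605 + 39065\right) - \frac{3022}{9} = 49670 - \frac{3022}{9} = \frac{444008}{9}$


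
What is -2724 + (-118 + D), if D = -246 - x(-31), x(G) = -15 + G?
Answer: -3042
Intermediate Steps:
D = -200 (D = -246 - (-15 - 31) = -246 - 1*(-46) = -246 + 46 = -200)
-2724 + (-118 + D) = -2724 + (-118 - 200) = -2724 - 318 = -3042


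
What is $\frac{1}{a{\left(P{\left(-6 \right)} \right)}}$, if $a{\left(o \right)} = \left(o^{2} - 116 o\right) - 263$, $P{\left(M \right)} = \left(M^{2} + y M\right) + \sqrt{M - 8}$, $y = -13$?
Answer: $- \frac{i}{112 \sqrt{14} + 505 i} \approx -0.0011727 - 0.00097312 i$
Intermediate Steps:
$P{\left(M \right)} = M^{2} + \sqrt{-8 + M} - 13 M$ ($P{\left(M \right)} = \left(M^{2} - 13 M\right) + \sqrt{M - 8} = \left(M^{2} - 13 M\right) + \sqrt{-8 + M} = M^{2} + \sqrt{-8 + M} - 13 M$)
$a{\left(o \right)} = -263 + o^{2} - 116 o$
$\frac{1}{a{\left(P{\left(-6 \right)} \right)}} = \frac{1}{-263 + \left(\left(-6\right)^{2} + \sqrt{-8 - 6} - -78\right)^{2} - 116 \left(\left(-6\right)^{2} + \sqrt{-8 - 6} - -78\right)} = \frac{1}{-263 + \left(36 + \sqrt{-14} + 78\right)^{2} - 116 \left(36 + \sqrt{-14} + 78\right)} = \frac{1}{-263 + \left(36 + i \sqrt{14} + 78\right)^{2} - 116 \left(36 + i \sqrt{14} + 78\right)} = \frac{1}{-263 + \left(114 + i \sqrt{14}\right)^{2} - 116 \left(114 + i \sqrt{14}\right)} = \frac{1}{-263 + \left(114 + i \sqrt{14}\right)^{2} - \left(13224 + 116 i \sqrt{14}\right)} = \frac{1}{-13487 + \left(114 + i \sqrt{14}\right)^{2} - 116 i \sqrt{14}}$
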